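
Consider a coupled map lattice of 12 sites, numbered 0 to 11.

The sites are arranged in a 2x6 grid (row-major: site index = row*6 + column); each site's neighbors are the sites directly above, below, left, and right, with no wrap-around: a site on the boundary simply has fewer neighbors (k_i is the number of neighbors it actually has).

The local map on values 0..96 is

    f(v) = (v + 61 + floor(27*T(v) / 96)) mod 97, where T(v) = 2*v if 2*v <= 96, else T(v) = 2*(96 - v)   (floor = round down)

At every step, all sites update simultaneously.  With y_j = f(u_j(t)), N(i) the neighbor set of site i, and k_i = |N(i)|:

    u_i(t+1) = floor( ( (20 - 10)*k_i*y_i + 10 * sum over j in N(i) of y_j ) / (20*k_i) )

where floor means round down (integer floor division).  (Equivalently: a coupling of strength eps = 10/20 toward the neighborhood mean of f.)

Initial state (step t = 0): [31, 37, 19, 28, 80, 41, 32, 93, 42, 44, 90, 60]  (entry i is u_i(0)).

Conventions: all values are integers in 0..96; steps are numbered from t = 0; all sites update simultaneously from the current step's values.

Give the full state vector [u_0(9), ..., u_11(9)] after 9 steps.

Answer: [17, 24, 28, 37, 46, 40, 9, 13, 13, 31, 72, 74]

Derivation:
t=0: [31, 37, 19, 28, 80, 41, 32, 93, 42, 44, 90, 60]
t=1: [14, 37, 54, 32, 41, 38, 24, 39, 44, 31, 50, 43]
t=2: [46, 35, 31, 20, 26, 26, 27, 21, 28, 20, 31, 31]
t=3: [23, 32, 25, 64, 20, 6, 35, 51, 36, 64, 24, 10]
t=4: [56, 30, 14, 46, 65, 77, 43, 28, 24, 34, 36, 55]
t=5: [31, 26, 48, 41, 40, 47, 27, 10, 18, 17, 27, 38]
t=6: [8, 23, 39, 39, 24, 30, 25, 54, 78, 64, 25, 22]
t=7: [61, 71, 40, 23, 6, 29, 30, 45, 44, 36, 25, 50]
t=8: [36, 41, 42, 67, 53, 31, 24, 32, 29, 31, 23, 22]
t=9: [17, 24, 28, 37, 46, 40, 9, 13, 13, 31, 72, 74]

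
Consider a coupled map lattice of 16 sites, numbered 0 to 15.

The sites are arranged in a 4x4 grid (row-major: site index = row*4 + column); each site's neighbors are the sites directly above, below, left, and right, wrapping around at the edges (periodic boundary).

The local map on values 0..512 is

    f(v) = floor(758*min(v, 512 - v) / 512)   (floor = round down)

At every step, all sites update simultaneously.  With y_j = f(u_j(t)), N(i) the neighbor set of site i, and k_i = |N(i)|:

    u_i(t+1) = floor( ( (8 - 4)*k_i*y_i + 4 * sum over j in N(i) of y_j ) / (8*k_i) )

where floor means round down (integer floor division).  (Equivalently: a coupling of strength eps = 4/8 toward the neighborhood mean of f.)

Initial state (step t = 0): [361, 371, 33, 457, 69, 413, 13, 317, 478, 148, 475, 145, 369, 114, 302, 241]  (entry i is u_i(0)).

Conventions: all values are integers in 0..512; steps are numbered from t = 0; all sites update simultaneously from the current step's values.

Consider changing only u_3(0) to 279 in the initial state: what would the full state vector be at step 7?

Simulating step by step:
t=0: [361, 371, 33, 279, 69, 413, 13, 317, 478, 148, 475, 145, 369, 114, 302, 241]
t=1: [219, 177, 134, 286, 139, 141, 76, 228, 118, 161, 122, 200, 205, 202, 233, 312]
t=2: [300, 259, 230, 311, 232, 206, 171, 286, 217, 226, 213, 271, 288, 292, 293, 307]
t=3: [324, 347, 326, 309, 330, 315, 288, 323, 331, 325, 315, 337, 323, 332, 322, 315]
t=4: [275, 260, 282, 290, 273, 285, 307, 284, 268, 277, 288, 270, 277, 268, 280, 285]
t=5: [350, 359, 338, 334, 349, 340, 319, 336, 356, 347, 334, 349, 349, 356, 342, 340]
t=6: [240, 235, 256, 257, 243, 251, 271, 258, 235, 244, 259, 246, 239, 235, 251, 251]
t=7: [357, 355, 370, 373, 360, 363, 365, 370, 353, 360, 368, 365, 354, 352, 369, 368]

Answer: [357, 355, 370, 373, 360, 363, 365, 370, 353, 360, 368, 365, 354, 352, 369, 368]
Key observation: This trace re-runs the system from the modified initial state.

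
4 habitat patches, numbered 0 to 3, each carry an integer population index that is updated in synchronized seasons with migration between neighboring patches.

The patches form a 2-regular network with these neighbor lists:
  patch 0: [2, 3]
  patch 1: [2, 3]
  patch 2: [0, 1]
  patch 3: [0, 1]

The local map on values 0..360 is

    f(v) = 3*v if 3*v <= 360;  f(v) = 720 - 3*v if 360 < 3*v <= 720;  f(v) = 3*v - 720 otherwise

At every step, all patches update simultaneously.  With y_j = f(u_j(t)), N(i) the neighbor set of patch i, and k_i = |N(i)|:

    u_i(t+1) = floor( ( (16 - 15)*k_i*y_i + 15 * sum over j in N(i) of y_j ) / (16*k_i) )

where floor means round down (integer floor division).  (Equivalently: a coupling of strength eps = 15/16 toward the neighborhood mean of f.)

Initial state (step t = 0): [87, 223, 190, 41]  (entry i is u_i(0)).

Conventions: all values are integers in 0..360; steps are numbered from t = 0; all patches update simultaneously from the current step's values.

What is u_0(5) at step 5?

Simulating step by step:
t=0: [87, 223, 190, 41]
t=1: [144, 131, 155, 153]
t=2: [259, 262, 304, 304]
t=3: [183, 184, 69, 69]
t=4: [204, 204, 171, 171]
t=5: [200, 200, 114, 114]

Answer: u_0(5) = 200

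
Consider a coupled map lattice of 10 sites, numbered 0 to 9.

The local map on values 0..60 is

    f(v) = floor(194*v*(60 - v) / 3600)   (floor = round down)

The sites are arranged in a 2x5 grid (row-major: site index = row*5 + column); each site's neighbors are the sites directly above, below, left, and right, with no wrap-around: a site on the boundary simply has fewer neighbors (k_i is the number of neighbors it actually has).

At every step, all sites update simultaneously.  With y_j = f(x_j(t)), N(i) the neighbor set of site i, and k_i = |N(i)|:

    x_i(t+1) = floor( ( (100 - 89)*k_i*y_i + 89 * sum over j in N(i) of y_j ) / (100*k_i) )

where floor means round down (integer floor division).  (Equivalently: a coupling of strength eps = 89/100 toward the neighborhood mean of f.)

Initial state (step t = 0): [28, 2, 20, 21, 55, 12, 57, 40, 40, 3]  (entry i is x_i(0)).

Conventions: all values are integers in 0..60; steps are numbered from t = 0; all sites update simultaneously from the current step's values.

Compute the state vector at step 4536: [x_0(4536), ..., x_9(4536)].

Simulating step by step:
t=0: [28, 2, 20, 21, 55, 12, 57, 40, 40, 3]
t=1: [21, 30, 32, 34, 25, 28, 24, 32, 33, 26]
t=2: [47, 46, 47, 47, 47, 45, 47, 47, 47, 47]
t=3: [34, 32, 32, 32, 32, 32, 33, 32, 32, 32]
t=4: [47, 47, 48, 48, 48, 47, 48, 48, 48, 48]
t=5: [32, 31, 31, 31, 31, 31, 31, 31, 31, 31]
t=6: [48, 48, 48, 48, 48, 48, 48, 48, 48, 48]
t=7: [31, 31, 31, 31, 31, 31, 31, 31, 31, 31]
t=8: [48, 48, 48, 48, 48, 48, 48, 48, 48, 48]

Answer: [48, 48, 48, 48, 48, 48, 48, 48, 48, 48]
Key observation: The state at step 6, [48, 48, 48, 48, 48, 48, 48, 48, 48, 48], reappears at step 8: the system is in a cycle of period 2 from step 6 on.  Therefore the state at step 4536 equals the state at step 6 + ((4536 - 6) mod 2) = 6, which is [48, 48, 48, 48, 48, 48, 48, 48, 48, 48].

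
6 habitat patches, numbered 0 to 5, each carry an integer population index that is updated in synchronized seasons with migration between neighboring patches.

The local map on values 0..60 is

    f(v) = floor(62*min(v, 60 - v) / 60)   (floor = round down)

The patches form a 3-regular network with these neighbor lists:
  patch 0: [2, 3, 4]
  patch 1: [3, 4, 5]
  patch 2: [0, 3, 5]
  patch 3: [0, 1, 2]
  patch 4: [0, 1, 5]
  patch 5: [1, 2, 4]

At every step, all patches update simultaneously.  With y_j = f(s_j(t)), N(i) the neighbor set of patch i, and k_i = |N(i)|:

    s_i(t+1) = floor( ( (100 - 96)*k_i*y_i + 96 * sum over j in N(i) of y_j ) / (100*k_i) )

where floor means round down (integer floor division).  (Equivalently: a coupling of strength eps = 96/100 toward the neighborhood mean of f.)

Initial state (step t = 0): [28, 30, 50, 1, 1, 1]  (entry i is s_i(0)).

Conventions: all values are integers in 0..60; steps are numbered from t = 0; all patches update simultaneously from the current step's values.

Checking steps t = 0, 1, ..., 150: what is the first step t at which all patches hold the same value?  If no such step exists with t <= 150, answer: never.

Answer: 8
Key observation: Synchronization is absorbing here: once all patches are equal they stay equal, and step 8 is the first all-equal step.

Derivation:
t=0: [28, 30, 50, 1, 1, 1]  (not all equal)
t=1: [4, 2, 10, 22, 19, 13]  (not all equal)
t=2: [16, 17, 12, 6, 6, 10]  (not all equal)
t=3: [8, 7, 10, 14, 14, 11]  (not all equal)
t=4: [12, 12, 10, 8, 8, 10]  (not all equal)
t=5: [8, 8, 10, 11, 11, 10]  (not all equal)
t=6: [10, 10, 9, 8, 8, 9]  (not all equal)
t=7: [8, 8, 9, 9, 9, 9]  (not all equal)
t=8: [8, 8, 8, 8, 8, 8]  (all equal)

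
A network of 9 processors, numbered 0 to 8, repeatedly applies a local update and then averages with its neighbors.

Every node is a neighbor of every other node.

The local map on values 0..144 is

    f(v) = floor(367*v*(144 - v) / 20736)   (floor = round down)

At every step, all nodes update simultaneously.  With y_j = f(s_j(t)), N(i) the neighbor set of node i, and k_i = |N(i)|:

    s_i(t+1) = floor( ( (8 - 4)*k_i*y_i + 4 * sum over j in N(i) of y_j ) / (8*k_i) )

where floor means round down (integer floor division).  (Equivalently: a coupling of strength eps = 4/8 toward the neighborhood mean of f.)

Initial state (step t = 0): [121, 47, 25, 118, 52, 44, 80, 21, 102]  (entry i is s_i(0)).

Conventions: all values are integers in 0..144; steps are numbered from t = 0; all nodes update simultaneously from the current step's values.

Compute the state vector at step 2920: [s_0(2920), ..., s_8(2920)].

Answer: [87, 87, 87, 87, 87, 87, 87, 87, 87]
Key observation: The state at step 5, [87, 87, 87, 87, 87, 87, 87, 87, 87], reappears at step 6: the system is in a cycle of period 1 from step 5 on.  Therefore the state at step 2920 equals the state at step 5 + ((2920 - 5) mod 1) = 5, which is [87, 87, 87, 87, 87, 87, 87, 87, 87].

Derivation:
t=0: [121, 47, 25, 118, 52, 44, 80, 21, 102]
t=1: [59, 72, 60, 61, 74, 71, 77, 57, 70]
t=2: [89, 90, 89, 89, 90, 90, 90, 88, 90]
t=3: [86, 86, 86, 86, 86, 86, 86, 86, 86]
t=4: [88, 88, 88, 88, 88, 88, 88, 88, 88]
t=5: [87, 87, 87, 87, 87, 87, 87, 87, 87]
t=6: [87, 87, 87, 87, 87, 87, 87, 87, 87]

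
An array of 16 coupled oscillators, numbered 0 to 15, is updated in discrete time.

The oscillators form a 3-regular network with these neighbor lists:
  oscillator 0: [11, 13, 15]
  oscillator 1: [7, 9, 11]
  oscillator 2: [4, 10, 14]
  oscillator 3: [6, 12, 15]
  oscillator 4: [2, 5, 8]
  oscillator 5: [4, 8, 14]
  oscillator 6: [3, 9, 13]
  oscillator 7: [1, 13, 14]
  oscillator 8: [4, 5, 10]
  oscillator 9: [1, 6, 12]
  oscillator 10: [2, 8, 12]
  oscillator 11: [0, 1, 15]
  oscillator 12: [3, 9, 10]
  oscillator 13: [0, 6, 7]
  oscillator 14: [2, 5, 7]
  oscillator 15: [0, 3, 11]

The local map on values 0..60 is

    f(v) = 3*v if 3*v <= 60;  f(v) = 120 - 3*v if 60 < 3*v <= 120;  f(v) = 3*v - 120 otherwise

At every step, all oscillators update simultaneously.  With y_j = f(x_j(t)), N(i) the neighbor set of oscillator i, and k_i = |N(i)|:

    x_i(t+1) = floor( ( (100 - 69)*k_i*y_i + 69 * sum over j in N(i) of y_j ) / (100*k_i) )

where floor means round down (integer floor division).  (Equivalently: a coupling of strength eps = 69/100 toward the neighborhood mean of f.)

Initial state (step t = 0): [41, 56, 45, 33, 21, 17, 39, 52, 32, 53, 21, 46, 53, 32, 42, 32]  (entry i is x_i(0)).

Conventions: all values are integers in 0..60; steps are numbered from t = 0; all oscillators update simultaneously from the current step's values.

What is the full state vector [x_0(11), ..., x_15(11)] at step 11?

Simulating step by step:
t=0: [41, 56, 45, 33, 21, 17, 39, 52, 32, 53, 21, 46, 53, 32, 42, 32]
t=1: [16, 36, 32, 21, 38, 35, 20, 29, 45, 32, 35, 22, 39, 17, 25, 17]
t=2: [50, 29, 22, 43, 14, 19, 48, 35, 12, 24, 14, 42, 23, 48, 30, 52]
t=3: [24, 26, 42, 28, 46, 42, 26, 24, 43, 39, 45, 24, 38, 23, 38, 21]
t=4: [50, 35, 10, 35, 10, 9, 33, 37, 11, 21, 9, 48, 14, 47, 15, 48]
t=5: [25, 25, 32, 24, 30, 33, 27, 21, 29, 35, 32, 23, 35, 20, 29, 23]
t=6: [51, 42, 27, 39, 27, 28, 40, 49, 27, 27, 24, 48, 24, 51, 33, 48]
t=7: [28, 22, 36, 17, 38, 33, 17, 22, 40, 24, 43, 21, 35, 24, 29, 21]
t=8: [48, 53, 14, 44, 9, 15, 49, 47, 8, 42, 9, 51, 29, 47, 30, 50]
t=9: [26, 25, 32, 24, 33, 32, 17, 27, 30, 24, 31, 31, 20, 23, 34, 25]
t=10: [41, 40, 22, 50, 24, 23, 49, 38, 25, 50, 34, 38, 46, 46, 25, 40]
t=11: [6, 9, 42, 19, 49, 47, 26, 16, 40, 19, 32, 2, 23, 13, 39, 8]

Answer: [6, 9, 42, 19, 49, 47, 26, 16, 40, 19, 32, 2, 23, 13, 39, 8]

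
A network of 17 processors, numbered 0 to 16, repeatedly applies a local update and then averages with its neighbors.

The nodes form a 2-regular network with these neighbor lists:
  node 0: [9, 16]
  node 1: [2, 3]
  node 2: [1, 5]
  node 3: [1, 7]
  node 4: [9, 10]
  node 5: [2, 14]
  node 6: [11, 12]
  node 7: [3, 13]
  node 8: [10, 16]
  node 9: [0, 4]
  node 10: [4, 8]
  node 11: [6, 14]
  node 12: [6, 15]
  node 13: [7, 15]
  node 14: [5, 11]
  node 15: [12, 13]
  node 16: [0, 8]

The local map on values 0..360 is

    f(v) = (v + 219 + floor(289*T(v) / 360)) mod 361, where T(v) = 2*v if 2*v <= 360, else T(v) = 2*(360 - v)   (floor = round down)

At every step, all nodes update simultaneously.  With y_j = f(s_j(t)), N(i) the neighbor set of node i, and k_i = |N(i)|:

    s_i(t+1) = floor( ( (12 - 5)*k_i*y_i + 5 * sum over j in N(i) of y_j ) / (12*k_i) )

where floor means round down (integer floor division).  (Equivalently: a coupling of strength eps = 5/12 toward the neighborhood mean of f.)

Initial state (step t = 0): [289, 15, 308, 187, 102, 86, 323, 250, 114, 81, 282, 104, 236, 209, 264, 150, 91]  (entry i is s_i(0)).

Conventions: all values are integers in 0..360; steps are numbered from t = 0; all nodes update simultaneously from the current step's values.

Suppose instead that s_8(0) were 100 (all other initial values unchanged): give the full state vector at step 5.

Answer: [277, 270, 268, 272, 277, 266, 266, 273, 276, 278, 276, 264, 269, 272, 265, 271, 276]
Key observation: This trace re-runs the system from the modified initial state.

Derivation:
t=0: [289, 15, 308, 187, 102, 86, 323, 250, 100, 81, 282, 104, 236, 209, 264, 150, 91]
t=1: [185, 269, 216, 300, 141, 157, 227, 297, 143, 120, 204, 182, 272, 291, 204, 270, 134]
t=2: [266, 275, 290, 258, 231, 284, 298, 256, 242, 213, 276, 316, 276, 261, 305, 269, 235]
t=3: [284, 269, 262, 277, 292, 260, 255, 279, 285, 297, 278, 247, 266, 276, 252, 272, 288]
t=4: [261, 272, 276, 268, 260, 278, 280, 267, 263, 258, 264, 284, 274, 268, 282, 271, 262]
t=5: [277, 270, 268, 272, 277, 266, 266, 273, 276, 278, 276, 264, 269, 272, 265, 271, 276]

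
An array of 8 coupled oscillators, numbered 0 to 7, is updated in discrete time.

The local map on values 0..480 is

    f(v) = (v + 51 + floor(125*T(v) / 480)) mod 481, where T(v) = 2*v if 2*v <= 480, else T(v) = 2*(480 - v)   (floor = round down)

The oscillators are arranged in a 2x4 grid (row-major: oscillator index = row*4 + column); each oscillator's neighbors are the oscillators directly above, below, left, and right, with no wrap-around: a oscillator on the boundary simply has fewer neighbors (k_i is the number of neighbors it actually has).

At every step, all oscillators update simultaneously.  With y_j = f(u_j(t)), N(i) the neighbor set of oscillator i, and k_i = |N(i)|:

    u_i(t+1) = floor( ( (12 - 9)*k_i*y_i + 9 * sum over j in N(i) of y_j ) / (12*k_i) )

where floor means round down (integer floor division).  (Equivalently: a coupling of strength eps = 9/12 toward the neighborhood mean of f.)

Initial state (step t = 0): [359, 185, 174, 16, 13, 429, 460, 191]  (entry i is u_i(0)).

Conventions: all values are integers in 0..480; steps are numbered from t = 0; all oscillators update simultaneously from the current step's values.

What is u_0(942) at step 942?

Simulating step by step:
t=0: [359, 185, 174, 16, 13, 429, 460, 191]
t=1: [269, 286, 190, 264, 204, 116, 180, 128]
t=2: [406, 358, 382, 325, 336, 337, 283, 342]
t=3: [353, 237, 341, 289, 294, 458, 341, 450]
t=4: [437, 346, 444, 296, 301, 338, 250, 347]
t=5: [348, 247, 340, 297, 295, 448, 345, 440]
t=6: [439, 345, 447, 295, 298, 340, 248, 348]
t=7: [348, 248, 340, 298, 295, 447, 345, 439]
t=8: [439, 345, 447, 295, 298, 340, 248, 348]

Answer: u_0(942) = 439
Key observation: The state at step 6, [439, 345, 447, 295, 298, 340, 248, 348], reappears at step 8: the system is in a cycle of period 2 from step 6 on.  Therefore the state at step 942 equals the state at step 6 + ((942 - 6) mod 2) = 6, which is [439, 345, 447, 295, 298, 340, 248, 348].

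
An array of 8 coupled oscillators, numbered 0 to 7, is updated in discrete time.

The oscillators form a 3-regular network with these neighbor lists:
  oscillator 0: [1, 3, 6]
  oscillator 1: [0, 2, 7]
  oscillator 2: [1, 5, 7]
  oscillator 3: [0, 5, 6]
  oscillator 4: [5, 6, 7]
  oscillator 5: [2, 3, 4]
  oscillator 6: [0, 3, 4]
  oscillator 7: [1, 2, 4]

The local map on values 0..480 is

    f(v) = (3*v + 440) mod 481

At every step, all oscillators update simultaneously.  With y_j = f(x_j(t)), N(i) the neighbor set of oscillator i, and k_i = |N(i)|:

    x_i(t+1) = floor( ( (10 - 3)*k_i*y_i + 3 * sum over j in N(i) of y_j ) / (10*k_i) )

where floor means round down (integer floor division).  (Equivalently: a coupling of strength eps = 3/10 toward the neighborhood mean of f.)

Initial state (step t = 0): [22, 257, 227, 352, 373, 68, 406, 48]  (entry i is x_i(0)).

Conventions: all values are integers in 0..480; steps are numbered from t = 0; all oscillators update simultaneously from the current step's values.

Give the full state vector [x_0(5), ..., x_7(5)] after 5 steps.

Simulating step by step:
t=0: [22, 257, 227, 352, 373, 68, 406, 48]
t=1: [69, 203, 162, 77, 129, 146, 169, 124]
t=2: [190, 155, 393, 235, 361, 376, 396, 319]
t=3: [112, 362, 221, 163, 130, 131, 160, 372]
t=4: [303, 113, 153, 422, 334, 340, 416, 136]
t=5: [351, 325, 360, 249, 398, 128, 284, 376]

Answer: [351, 325, 360, 249, 398, 128, 284, 376]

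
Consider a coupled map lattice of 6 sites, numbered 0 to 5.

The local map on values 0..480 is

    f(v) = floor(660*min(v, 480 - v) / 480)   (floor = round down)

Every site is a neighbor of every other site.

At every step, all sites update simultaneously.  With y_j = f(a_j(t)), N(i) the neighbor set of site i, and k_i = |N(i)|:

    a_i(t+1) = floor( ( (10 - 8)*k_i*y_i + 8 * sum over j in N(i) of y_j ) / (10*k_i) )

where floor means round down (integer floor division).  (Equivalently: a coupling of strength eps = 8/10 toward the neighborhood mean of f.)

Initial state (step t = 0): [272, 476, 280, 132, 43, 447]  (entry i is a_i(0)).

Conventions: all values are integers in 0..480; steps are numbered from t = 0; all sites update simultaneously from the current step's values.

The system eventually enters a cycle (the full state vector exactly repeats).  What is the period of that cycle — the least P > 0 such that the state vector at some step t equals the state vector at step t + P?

Answer: 16
Key observation: The state at step 4, [295, 295, 295, 295, 295, 295], reappears at step 20 — and no state repeats earlier — so the cycle the system enters has period 16.

Derivation:
t=0: [272, 476, 280, 132, 43, 447]
t=1: [147, 136, 147, 143, 138, 137]
t=2: [194, 193, 194, 194, 193, 193]
t=3: [265, 265, 265, 265, 265, 265]
t=4: [295, 295, 295, 295, 295, 295]
t=5: [254, 254, 254, 254, 254, 254]
t=6: [310, 310, 310, 310, 310, 310]
t=7: [233, 233, 233, 233, 233, 233]
t=8: [320, 320, 320, 320, 320, 320]
t=9: [220, 220, 220, 220, 220, 220]
t=10: [302, 302, 302, 302, 302, 302]
t=11: [244, 244, 244, 244, 244, 244]
t=12: [324, 324, 324, 324, 324, 324]
t=13: [214, 214, 214, 214, 214, 214]
t=14: [294, 294, 294, 294, 294, 294]
t=15: [255, 255, 255, 255, 255, 255]
t=16: [309, 309, 309, 309, 309, 309]
t=17: [235, 235, 235, 235, 235, 235]
t=18: [323, 323, 323, 323, 323, 323]
t=19: [215, 215, 215, 215, 215, 215]
t=20: [295, 295, 295, 295, 295, 295]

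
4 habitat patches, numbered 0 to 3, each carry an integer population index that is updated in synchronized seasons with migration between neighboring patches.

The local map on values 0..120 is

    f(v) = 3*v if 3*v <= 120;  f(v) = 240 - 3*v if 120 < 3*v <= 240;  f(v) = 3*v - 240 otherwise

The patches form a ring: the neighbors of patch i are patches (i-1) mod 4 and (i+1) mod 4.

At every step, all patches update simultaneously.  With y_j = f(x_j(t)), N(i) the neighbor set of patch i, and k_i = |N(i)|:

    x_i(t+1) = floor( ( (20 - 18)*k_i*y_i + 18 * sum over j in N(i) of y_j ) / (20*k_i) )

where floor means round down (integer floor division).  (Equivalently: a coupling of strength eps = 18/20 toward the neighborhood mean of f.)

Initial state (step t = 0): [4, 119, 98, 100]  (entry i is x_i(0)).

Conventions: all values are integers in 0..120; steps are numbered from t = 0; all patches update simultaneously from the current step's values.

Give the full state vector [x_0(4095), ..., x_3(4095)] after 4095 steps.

Simulating step by step:
t=0: [4, 119, 98, 100]
t=1: [80, 41, 85, 35]
t=2: [99, 18, 101, 17]
t=3: [52, 59, 53, 59]
t=4: [65, 80, 64, 80]
t=5: [4, 41, 4, 41]
t=6: [106, 22, 106, 22]
t=7: [67, 76, 67, 76]
t=8: [14, 36, 14, 36]
t=9: [101, 48, 101, 48]
t=10: [92, 66, 92, 66]
t=11: [41, 36, 41, 36]
t=12: [108, 116, 108, 116]
t=13: [105, 86, 105, 86]
t=14: [23, 69, 23, 69]
t=15: [36, 65, 36, 65]
t=16: [51, 101, 51, 101]
t=17: [65, 84, 65, 84]
t=18: [15, 41, 15, 41]
t=19: [109, 52, 109, 52]
t=20: [84, 86, 84, 86]
t=21: [17, 12, 17, 12]
t=22: [37, 49, 37, 49]
t=23: [94, 109, 94, 109]
t=24: [82, 46, 82, 46]
t=25: [92, 15, 92, 15]
t=26: [44, 36, 44, 36]
t=27: [108, 108, 108, 108]
t=28: [84, 84, 84, 84]
t=29: [12, 12, 12, 12]
t=30: [36, 36, 36, 36]
t=31: [108, 108, 108, 108]

Answer: [108, 108, 108, 108]
Key observation: The state at step 27, [108, 108, 108, 108], reappears at step 31: the system is in a cycle of period 4 from step 27 on.  Therefore the state at step 4095 equals the state at step 27 + ((4095 - 27) mod 4) = 27, which is [108, 108, 108, 108].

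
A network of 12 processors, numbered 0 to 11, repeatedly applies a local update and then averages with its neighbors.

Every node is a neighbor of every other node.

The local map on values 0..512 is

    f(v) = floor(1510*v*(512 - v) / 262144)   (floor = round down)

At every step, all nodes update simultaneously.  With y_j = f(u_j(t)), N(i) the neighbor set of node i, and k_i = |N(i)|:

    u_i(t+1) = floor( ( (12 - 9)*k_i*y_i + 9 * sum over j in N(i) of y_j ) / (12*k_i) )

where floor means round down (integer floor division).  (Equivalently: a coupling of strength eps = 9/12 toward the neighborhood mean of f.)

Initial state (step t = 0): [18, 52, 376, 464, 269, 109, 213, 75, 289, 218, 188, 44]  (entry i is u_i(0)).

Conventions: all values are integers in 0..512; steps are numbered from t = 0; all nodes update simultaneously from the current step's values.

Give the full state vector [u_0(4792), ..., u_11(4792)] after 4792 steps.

Answer: [345, 345, 345, 345, 345, 345, 345, 345, 345, 345, 345, 345]
Key observation: The state at step 28, [345, 345, 345, 345, 345, 345, 345, 345, 345, 345, 345, 345], reappears at step 30: the system is in a cycle of period 2 from step 28 on.  Therefore the state at step 4792 equals the state at step 28 + ((4792 - 28) mod 2) = 28, which is [345, 345, 345, 345, 345, 345, 345, 345, 345, 345, 345, 345].

Derivation:
t=0: [18, 52, 376, 464, 269, 109, 213, 75, 289, 218, 188, 44]
t=1: [213, 229, 258, 227, 272, 250, 271, 238, 272, 271, 268, 226]
t=2: [372, 374, 374, 373, 374, 374, 374, 374, 374, 374, 374, 373]
t=3: [297, 297, 297, 297, 297, 297, 297, 297, 297, 297, 297, 297]
t=4: [367, 367, 367, 367, 367, 367, 367, 367, 367, 367, 367, 367]
t=5: [306, 306, 306, 306, 306, 306, 306, 306, 306, 306, 306, 306]
t=6: [363, 363, 363, 363, 363, 363, 363, 363, 363, 363, 363, 363]
t=7: [311, 311, 311, 311, 311, 311, 311, 311, 311, 311, 311, 311]
t=8: [360, 360, 360, 360, 360, 360, 360, 360, 360, 360, 360, 360]
t=9: [315, 315, 315, 315, 315, 315, 315, 315, 315, 315, 315, 315]
t=10: [357, 357, 357, 357, 357, 357, 357, 357, 357, 357, 357, 357]
t=11: [318, 318, 318, 318, 318, 318, 318, 318, 318, 318, 318, 318]
t=12: [355, 355, 355, 355, 355, 355, 355, 355, 355, 355, 355, 355]
t=13: [321, 321, 321, 321, 321, 321, 321, 321, 321, 321, 321, 321]
t=14: [353, 353, 353, 353, 353, 353, 353, 353, 353, 353, 353, 353]
t=15: [323, 323, 323, 323, 323, 323, 323, 323, 323, 323, 323, 323]
t=16: [351, 351, 351, 351, 351, 351, 351, 351, 351, 351, 351, 351]
t=17: [325, 325, 325, 325, 325, 325, 325, 325, 325, 325, 325, 325]
t=18: [350, 350, 350, 350, 350, 350, 350, 350, 350, 350, 350, 350]
t=19: [326, 326, 326, 326, 326, 326, 326, 326, 326, 326, 326, 326]
t=20: [349, 349, 349, 349, 349, 349, 349, 349, 349, 349, 349, 349]
t=21: [327, 327, 327, 327, 327, 327, 327, 327, 327, 327, 327, 327]
t=22: [348, 348, 348, 348, 348, 348, 348, 348, 348, 348, 348, 348]
t=23: [328, 328, 328, 328, 328, 328, 328, 328, 328, 328, 328, 328]
t=24: [347, 347, 347, 347, 347, 347, 347, 347, 347, 347, 347, 347]
t=25: [329, 329, 329, 329, 329, 329, 329, 329, 329, 329, 329, 329]
t=26: [346, 346, 346, 346, 346, 346, 346, 346, 346, 346, 346, 346]
t=27: [330, 330, 330, 330, 330, 330, 330, 330, 330, 330, 330, 330]
t=28: [345, 345, 345, 345, 345, 345, 345, 345, 345, 345, 345, 345]
t=29: [331, 331, 331, 331, 331, 331, 331, 331, 331, 331, 331, 331]
t=30: [345, 345, 345, 345, 345, 345, 345, 345, 345, 345, 345, 345]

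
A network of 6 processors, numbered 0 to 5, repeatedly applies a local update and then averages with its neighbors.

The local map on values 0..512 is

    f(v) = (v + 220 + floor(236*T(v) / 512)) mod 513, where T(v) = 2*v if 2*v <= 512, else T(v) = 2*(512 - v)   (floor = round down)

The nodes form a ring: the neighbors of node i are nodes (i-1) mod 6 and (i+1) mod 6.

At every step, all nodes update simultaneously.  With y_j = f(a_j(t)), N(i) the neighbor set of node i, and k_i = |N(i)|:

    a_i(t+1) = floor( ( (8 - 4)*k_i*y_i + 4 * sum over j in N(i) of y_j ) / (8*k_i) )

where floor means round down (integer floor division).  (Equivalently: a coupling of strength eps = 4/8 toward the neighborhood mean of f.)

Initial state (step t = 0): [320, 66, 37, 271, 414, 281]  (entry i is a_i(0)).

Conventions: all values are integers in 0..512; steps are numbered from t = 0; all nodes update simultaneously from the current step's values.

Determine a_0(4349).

Answer: a_0(4349) = 116
Key observation: The state at step 19, [213, 213, 213, 213, 213, 213], reappears at step 22: the system is in a cycle of period 3 from step 19 on.  Therefore the state at step 4349 equals the state at step 19 + ((4349 - 19) mod 3) = 20, which is [116, 116, 116, 116, 116, 116].

Derivation:
t=0: [320, 66, 37, 271, 414, 281]
t=1: [238, 296, 282, 225, 205, 203]
t=2: [156, 192, 185, 144, 109, 114]
t=3: [131, 55, 174, 370, 448, 328]
t=4: [367, 290, 153, 167, 209, 273]
t=5: [203, 152, 57, 40, 110, 178]
t=6: [188, 362, 366, 338, 301, 156]
t=7: [87, 172, 206, 204, 153, 70]
t=8: [291, 140, 85, 75, 113, 274]
t=9: [272, 390, 404, 387, 359, 259]
t=10: [202, 207, 209, 208, 205, 201]
t=11: [96, 102, 106, 105, 99, 95]
t=12: [406, 414, 420, 418, 410, 404]
t=13: [210, 210, 211, 211, 210, 210]
t=14: [110, 110, 111, 111, 110, 110]
t=15: [431, 431, 432, 432, 431, 431]
t=16: [212, 212, 212, 212, 212, 212]
t=17: [114, 114, 114, 114, 114, 114]
t=18: [439, 439, 439, 439, 439, 439]
t=19: [213, 213, 213, 213, 213, 213]
t=20: [116, 116, 116, 116, 116, 116]
t=21: [442, 442, 442, 442, 442, 442]
t=22: [213, 213, 213, 213, 213, 213]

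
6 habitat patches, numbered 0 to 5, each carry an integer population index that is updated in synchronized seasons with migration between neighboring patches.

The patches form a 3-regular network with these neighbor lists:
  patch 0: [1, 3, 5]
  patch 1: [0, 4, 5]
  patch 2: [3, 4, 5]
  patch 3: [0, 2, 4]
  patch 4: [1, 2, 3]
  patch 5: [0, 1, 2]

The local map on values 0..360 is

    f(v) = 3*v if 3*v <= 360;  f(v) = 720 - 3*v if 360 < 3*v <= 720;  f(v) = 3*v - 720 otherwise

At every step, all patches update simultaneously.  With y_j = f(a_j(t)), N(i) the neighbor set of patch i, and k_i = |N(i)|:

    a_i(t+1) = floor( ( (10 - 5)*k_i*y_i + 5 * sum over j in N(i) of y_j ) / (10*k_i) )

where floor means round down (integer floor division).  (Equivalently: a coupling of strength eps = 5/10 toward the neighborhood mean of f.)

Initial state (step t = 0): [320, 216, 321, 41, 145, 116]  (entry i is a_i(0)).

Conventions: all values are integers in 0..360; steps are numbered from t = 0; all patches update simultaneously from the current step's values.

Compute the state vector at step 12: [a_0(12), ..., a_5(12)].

Answer: [60, 60, 166, 155, 176, 53]

Derivation:
t=0: [320, 216, 321, 41, 145, 116]
t=1: [210, 181, 247, 189, 215, 266]
t=2: [113, 129, 61, 107, 96, 87]
t=3: [322, 314, 236, 295, 283, 273]
t=4: [204, 190, 71, 147, 131, 129]
t=5: [181, 203, 263, 247, 270, 245]
t=6: [113, 102, 55, 66, 78, 67]
t=7: [287, 282, 188, 222, 228, 235]
t=8: [103, 95, 95, 82, 74, 78]
t=9: [282, 270, 259, 259, 247, 263]
t=10: [99, 81, 53, 62, 44, 80]
t=11: [260, 233, 172, 191, 164, 236]
t=12: [60, 60, 166, 155, 176, 53]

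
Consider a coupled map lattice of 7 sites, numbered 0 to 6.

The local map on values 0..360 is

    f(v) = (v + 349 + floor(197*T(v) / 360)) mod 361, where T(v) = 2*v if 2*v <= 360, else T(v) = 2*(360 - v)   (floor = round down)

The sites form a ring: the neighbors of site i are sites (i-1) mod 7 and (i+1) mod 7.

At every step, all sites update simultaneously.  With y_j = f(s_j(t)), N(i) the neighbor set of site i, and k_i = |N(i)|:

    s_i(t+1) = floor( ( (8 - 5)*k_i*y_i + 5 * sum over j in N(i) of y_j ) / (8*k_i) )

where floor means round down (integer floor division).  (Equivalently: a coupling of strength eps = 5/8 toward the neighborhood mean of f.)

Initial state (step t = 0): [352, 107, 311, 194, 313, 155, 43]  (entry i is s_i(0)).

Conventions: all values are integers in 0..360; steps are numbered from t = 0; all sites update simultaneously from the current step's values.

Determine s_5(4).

Simulating step by step:
t=0: [352, 107, 311, 194, 313, 155, 43]
t=1: [221, 298, 198, 220, 230, 251, 235]
t=2: [222, 133, 111, 113, 246, 358, 246]
t=3: [195, 168, 235, 264, 313, 354, 243]
t=4: [218, 239, 352, 356, 352, 352, 244]

Answer: s_5(4) = 352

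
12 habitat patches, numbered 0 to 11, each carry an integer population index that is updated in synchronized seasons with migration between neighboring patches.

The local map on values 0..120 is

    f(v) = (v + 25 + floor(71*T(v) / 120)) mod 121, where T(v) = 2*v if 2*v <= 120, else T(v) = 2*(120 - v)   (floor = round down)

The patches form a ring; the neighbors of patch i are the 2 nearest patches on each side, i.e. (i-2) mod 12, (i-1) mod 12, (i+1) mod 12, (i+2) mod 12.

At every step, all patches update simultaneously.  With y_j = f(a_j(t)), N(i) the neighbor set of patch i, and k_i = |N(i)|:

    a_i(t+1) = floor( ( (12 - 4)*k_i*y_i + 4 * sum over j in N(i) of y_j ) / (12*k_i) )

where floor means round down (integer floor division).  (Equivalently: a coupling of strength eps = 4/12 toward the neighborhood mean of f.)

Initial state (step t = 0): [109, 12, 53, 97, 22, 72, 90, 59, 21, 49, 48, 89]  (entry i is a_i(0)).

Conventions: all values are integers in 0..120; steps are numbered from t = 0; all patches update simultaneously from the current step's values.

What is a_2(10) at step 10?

Simulating step by step:
t=0: [109, 12, 53, 97, 22, 72, 90, 59, 21, 49, 48, 89]
t=1: [26, 42, 27, 33, 57, 34, 36, 33, 53, 18, 16, 27]
t=2: [82, 106, 82, 91, 50, 93, 88, 88, 39, 64, 59, 82]
t=3: [29, 27, 28, 27, 18, 27, 34, 36, 83, 39, 38, 30]
t=4: [89, 84, 83, 81, 71, 84, 89, 95, 54, 100, 97, 92]
t=5: [29, 29, 30, 30, 31, 30, 28, 27, 23, 26, 27, 28]
t=6: [87, 88, 89, 90, 91, 89, 85, 83, 77, 81, 82, 85]
t=7: [29, 29, 29, 29, 29, 29, 29, 30, 30, 30, 30, 30]
t=8: [88, 88, 88, 88, 88, 88, 88, 89, 89, 90, 89, 89]
t=9: [29, 29, 29, 29, 29, 29, 29, 29, 29, 29, 29, 29]
t=10: [88, 88, 88, 88, 88, 88, 88, 88, 88, 88, 88, 88]

Answer: a_2(10) = 88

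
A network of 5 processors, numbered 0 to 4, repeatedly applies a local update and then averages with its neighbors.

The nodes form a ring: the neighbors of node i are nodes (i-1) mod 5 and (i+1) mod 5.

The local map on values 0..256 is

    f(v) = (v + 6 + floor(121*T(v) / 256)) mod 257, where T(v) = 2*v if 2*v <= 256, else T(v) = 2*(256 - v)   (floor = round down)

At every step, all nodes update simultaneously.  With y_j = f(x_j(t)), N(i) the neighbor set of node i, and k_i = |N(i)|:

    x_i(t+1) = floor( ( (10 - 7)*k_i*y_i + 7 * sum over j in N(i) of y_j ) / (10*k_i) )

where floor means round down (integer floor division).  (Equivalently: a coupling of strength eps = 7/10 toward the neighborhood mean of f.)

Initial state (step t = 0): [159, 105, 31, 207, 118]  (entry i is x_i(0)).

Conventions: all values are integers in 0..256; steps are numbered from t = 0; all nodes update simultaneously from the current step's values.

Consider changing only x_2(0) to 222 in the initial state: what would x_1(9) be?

Answer: x_1(9) = 139
Key observation: This trace re-runs the system from the modified initial state.

Derivation:
t=0: [159, 105, 222, 207, 118]
t=1: [232, 153, 75, 83, 160]
t=2: [180, 130, 193, 192, 136]
t=3: [178, 76, 89, 89, 76]
t=4: [107, 108, 169, 169, 108]
t=5: [215, 139, 75, 75, 139]
t=6: [179, 130, 187, 187, 130]
t=7: [178, 76, 89, 89, 76]
t=8: [107, 108, 169, 169, 108]
t=9: [215, 139, 75, 75, 139]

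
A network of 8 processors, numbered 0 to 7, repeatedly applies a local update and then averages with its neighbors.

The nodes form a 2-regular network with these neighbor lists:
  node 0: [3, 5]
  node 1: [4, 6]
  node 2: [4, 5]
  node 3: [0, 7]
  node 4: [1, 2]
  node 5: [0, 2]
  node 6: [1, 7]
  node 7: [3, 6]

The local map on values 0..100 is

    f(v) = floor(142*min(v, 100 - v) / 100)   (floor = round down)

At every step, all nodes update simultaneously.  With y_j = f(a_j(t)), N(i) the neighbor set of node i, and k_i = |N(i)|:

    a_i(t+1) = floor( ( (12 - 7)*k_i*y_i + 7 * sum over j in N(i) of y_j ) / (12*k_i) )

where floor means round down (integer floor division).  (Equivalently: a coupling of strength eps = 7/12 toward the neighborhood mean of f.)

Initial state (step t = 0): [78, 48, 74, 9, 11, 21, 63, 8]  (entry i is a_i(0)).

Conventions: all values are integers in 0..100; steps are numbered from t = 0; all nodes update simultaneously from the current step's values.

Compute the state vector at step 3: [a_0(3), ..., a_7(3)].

Answer: [48, 62, 61, 46, 62, 54, 58, 53]

Derivation:
t=0: [78, 48, 74, 9, 11, 21, 63, 8]
t=1: [24, 47, 27, 17, 36, 31, 44, 23]
t=2: [34, 60, 43, 29, 51, 39, 54, 38]
t=3: [48, 62, 61, 46, 62, 54, 58, 53]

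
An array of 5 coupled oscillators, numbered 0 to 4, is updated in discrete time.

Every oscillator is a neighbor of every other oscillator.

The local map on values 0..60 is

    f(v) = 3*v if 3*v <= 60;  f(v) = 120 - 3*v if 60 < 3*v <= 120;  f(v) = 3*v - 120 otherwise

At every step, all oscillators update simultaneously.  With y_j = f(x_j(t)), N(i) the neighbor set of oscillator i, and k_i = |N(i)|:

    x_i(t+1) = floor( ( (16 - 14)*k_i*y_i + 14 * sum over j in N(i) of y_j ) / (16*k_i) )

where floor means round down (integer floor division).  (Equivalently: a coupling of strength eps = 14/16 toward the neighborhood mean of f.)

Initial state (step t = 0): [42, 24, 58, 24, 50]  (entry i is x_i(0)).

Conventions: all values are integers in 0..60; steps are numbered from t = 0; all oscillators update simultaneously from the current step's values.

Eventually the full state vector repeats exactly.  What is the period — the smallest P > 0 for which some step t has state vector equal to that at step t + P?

Simulating step by step:
t=0: [42, 24, 58, 24, 50]
t=1: [40, 36, 35, 36, 37]
t=2: [10, 9, 9, 9, 9]
t=3: [27, 27, 27, 27, 27]
t=4: [39, 39, 39, 39, 39]
t=5: [3, 3, 3, 3, 3]
t=6: [9, 9, 9, 9, 9]
t=7: [27, 27, 27, 27, 27]

Answer: 4
Key observation: The state at step 3, [27, 27, 27, 27, 27], reappears at step 7 — and no state repeats earlier — so the cycle the system enters has period 4.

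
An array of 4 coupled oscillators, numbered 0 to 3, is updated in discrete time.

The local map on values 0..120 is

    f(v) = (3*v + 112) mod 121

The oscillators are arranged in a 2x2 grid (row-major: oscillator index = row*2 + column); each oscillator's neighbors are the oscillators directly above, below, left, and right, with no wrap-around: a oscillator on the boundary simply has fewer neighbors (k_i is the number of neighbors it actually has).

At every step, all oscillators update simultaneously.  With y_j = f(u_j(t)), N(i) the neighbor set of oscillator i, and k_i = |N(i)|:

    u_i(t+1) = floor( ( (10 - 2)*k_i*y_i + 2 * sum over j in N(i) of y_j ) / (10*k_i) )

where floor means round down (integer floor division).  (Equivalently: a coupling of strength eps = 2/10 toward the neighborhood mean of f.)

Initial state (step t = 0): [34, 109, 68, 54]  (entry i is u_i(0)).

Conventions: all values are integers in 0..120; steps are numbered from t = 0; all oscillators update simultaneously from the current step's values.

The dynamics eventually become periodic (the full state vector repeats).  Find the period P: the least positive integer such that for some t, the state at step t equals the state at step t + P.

Simulating step by step:
t=0: [34, 109, 68, 54]
t=1: [89, 73, 71, 40]
t=2: [30, 83, 79, 106]
t=3: [87, 110, 100, 76]
t=4: [20, 74, 50, 91]
t=5: [52, 80, 23, 28]
t=6: [37, 98, 58, 77]
t=7: [90, 54, 55, 89]
t=8: [21, 29, 31, 19]
t=9: [59, 72, 77, 54]
t=10: [56, 76, 88, 44]
t=11: [41, 82, 14, 12]
t=12: [106, 106, 40, 36]
t=13: [71, 70, 105, 97]
t=14: [80, 76, 63, 46]
t=15: [103, 90, 59, 22]
t=16: [53, 26, 49, 52]
t=17: [31, 60, 19, 29]
t=18: [77, 56, 54, 72]
t=19: [87, 49, 44, 75]
t=20: [9, 24, 12, 77]
t=21: [23, 62, 33, 89]
t=22: [62, 52, 79, 27]
t=23: [58, 33, 98, 70]
t=24: [48, 84, 46, 77]
t=25: [12, 12, 17, 81]
t=26: [28, 35, 47, 97]
t=27: [70, 88, 20, 42]
t=28: [70, 30, 60, 100]
t=29: [77, 77, 52, 52]
t=30: [93, 93, 33, 33]
t=31: [34, 34, 83, 83]
t=32: [95, 95, 116, 116]
t=33: [40, 40, 90, 90]
t=34: [101, 101, 28, 28]
t=35: [54, 54, 72, 72]
t=36: [37, 37, 80, 80]
t=37: [102, 102, 109, 109]
t=38: [57, 57, 73, 73]
t=39: [45, 45, 84, 84]
t=40: [4, 4, 1, 1]
t=41: [14, 14, 103, 103]
t=42: [35, 35, 55, 55]
t=43: [89, 89, 41, 41]
t=44: [25, 25, 104, 104]
t=45: [65, 65, 61, 61]
t=46: [63, 63, 54, 54]
t=47: [56, 56, 34, 34]
t=48: [43, 43, 87, 87]
t=49: [109, 109, 21, 21]
t=50: [73, 73, 56, 56]
t=51: [83, 83, 43, 43]
t=52: [119, 119, 119, 119]
t=53: [106, 106, 106, 106]
t=54: [67, 67, 67, 67]
t=55: [71, 71, 71, 71]
t=56: [83, 83, 83, 83]
t=57: [119, 119, 119, 119]

Answer: 5
Key observation: The state at step 52, [119, 119, 119, 119], reappears at step 57 — and no state repeats earlier — so the cycle the system enters has period 5.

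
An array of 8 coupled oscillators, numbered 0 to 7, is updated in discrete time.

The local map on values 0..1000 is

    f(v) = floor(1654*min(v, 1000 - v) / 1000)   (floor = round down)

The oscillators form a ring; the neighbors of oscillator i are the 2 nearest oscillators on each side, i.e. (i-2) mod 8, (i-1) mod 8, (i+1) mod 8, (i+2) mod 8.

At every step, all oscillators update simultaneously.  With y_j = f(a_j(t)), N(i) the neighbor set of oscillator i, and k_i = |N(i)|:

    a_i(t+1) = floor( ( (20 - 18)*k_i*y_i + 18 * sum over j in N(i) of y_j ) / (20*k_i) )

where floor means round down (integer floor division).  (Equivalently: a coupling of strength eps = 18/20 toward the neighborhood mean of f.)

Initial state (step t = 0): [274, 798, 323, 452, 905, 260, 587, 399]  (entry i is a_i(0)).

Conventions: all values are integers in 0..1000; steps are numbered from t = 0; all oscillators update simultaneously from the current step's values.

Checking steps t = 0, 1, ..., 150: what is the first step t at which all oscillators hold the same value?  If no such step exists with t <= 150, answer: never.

Answer: 13
Key observation: Synchronization is absorbing here: once all oscillators are equal they stay equal, and step 13 is the first all-equal step.

Derivation:
t=0: [274, 798, 323, 452, 905, 260, 587, 399]  (not all equal)
t=1: [542, 571, 433, 402, 554, 548, 450, 493]  (not all equal)
t=2: [747, 735, 716, 720, 719, 740, 762, 746]  (not all equal)
t=3: [428, 442, 448, 451, 441, 434, 429, 419]  (not all equal)
t=4: [717, 722, 729, 730, 727, 718, 711, 713]  (not all equal)
t=5: [465, 459, 455, 455, 458, 462, 466, 468]  (not all equal)
t=6: [764, 761, 758, 757, 759, 763, 766, 766]  (not all equal)
t=7: [392, 394, 396, 396, 395, 393, 391, 390]  (not all equal)
t=8: [648, 650, 651, 652, 651, 649, 648, 648]  (not all equal)
t=9: [579, 578, 577, 577, 578, 579, 580, 580]  (not all equal)
t=10: [696, 697, 697, 697, 697, 696, 695, 695]  (not all equal)
t=11: [502, 501, 501, 501, 501, 502, 502, 502]  (not all equal)
t=12: [823, 824, 824, 824, 824, 823, 823, 823]  (not all equal)
t=13: [291, 291, 291, 291, 291, 291, 291, 291]  (all equal)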